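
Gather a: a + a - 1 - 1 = 2*a - 2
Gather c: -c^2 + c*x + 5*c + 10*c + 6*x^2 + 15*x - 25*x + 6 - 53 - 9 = -c^2 + c*(x + 15) + 6*x^2 - 10*x - 56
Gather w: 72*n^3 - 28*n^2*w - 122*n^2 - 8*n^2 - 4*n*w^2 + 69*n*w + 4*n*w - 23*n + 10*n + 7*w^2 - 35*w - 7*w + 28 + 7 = 72*n^3 - 130*n^2 - 13*n + w^2*(7 - 4*n) + w*(-28*n^2 + 73*n - 42) + 35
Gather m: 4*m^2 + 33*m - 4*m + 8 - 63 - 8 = 4*m^2 + 29*m - 63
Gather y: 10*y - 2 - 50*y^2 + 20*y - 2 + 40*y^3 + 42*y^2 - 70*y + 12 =40*y^3 - 8*y^2 - 40*y + 8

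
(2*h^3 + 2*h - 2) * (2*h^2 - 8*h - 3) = 4*h^5 - 16*h^4 - 2*h^3 - 20*h^2 + 10*h + 6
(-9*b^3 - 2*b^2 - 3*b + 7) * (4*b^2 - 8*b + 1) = -36*b^5 + 64*b^4 - 5*b^3 + 50*b^2 - 59*b + 7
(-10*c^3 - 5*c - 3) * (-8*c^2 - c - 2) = 80*c^5 + 10*c^4 + 60*c^3 + 29*c^2 + 13*c + 6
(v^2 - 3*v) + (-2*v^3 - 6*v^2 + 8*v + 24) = -2*v^3 - 5*v^2 + 5*v + 24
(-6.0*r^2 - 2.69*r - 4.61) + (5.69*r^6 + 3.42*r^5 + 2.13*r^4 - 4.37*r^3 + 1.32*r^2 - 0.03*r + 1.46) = 5.69*r^6 + 3.42*r^5 + 2.13*r^4 - 4.37*r^3 - 4.68*r^2 - 2.72*r - 3.15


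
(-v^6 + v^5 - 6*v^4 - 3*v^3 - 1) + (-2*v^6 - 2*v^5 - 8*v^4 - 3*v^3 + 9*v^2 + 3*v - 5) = -3*v^6 - v^5 - 14*v^4 - 6*v^3 + 9*v^2 + 3*v - 6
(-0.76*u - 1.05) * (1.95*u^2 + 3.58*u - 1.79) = -1.482*u^3 - 4.7683*u^2 - 2.3986*u + 1.8795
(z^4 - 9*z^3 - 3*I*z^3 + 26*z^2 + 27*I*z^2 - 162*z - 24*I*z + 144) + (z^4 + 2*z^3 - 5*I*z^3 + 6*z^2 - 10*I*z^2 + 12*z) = 2*z^4 - 7*z^3 - 8*I*z^3 + 32*z^2 + 17*I*z^2 - 150*z - 24*I*z + 144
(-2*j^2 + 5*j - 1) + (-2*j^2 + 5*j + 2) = -4*j^2 + 10*j + 1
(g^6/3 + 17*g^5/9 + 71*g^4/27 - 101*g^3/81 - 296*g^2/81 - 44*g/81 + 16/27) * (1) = g^6/3 + 17*g^5/9 + 71*g^4/27 - 101*g^3/81 - 296*g^2/81 - 44*g/81 + 16/27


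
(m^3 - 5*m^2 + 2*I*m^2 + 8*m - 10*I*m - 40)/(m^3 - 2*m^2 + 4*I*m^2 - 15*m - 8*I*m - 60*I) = (m - 2*I)/(m + 3)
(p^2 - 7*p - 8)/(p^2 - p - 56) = (p + 1)/(p + 7)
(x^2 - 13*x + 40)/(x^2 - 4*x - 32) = (x - 5)/(x + 4)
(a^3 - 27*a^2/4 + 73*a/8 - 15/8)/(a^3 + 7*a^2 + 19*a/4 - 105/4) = (4*a^2 - 21*a + 5)/(2*(2*a^2 + 17*a + 35))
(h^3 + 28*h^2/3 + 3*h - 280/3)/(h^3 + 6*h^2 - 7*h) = (3*h^2 + 7*h - 40)/(3*h*(h - 1))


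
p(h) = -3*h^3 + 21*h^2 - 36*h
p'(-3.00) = -243.00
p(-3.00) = 378.00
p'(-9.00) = -1143.00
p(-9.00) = 4212.00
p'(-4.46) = -402.34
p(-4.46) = 844.43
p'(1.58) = 7.89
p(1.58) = -16.29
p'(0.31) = -23.84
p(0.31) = -9.23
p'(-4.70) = -432.21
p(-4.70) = 944.56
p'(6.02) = -109.32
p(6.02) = -110.17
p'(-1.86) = -145.26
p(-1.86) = 158.92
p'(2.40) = 12.96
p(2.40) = -6.91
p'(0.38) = -21.34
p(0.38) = -10.81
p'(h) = -9*h^2 + 42*h - 36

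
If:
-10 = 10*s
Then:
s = -1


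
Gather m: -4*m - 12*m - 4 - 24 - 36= -16*m - 64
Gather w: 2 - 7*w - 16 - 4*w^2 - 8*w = -4*w^2 - 15*w - 14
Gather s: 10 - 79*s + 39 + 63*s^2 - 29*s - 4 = 63*s^2 - 108*s + 45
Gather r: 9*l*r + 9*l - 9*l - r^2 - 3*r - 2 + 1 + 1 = -r^2 + r*(9*l - 3)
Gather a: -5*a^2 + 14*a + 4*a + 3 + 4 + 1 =-5*a^2 + 18*a + 8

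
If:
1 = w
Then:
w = 1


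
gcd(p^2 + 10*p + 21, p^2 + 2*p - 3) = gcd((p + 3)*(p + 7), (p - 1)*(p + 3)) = p + 3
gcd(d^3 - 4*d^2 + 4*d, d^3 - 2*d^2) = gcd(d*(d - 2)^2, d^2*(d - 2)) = d^2 - 2*d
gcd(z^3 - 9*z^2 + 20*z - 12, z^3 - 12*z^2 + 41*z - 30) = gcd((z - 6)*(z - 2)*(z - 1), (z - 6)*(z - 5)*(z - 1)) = z^2 - 7*z + 6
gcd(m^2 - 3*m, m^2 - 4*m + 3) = m - 3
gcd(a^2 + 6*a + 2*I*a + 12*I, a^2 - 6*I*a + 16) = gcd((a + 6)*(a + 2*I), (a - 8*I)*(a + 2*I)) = a + 2*I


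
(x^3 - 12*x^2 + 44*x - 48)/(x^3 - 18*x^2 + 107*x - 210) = (x^2 - 6*x + 8)/(x^2 - 12*x + 35)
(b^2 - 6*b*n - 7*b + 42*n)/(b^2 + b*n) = (b^2 - 6*b*n - 7*b + 42*n)/(b*(b + n))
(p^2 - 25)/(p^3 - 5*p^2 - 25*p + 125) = 1/(p - 5)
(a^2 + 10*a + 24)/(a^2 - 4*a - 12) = (a^2 + 10*a + 24)/(a^2 - 4*a - 12)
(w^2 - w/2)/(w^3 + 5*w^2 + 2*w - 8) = w*(2*w - 1)/(2*(w^3 + 5*w^2 + 2*w - 8))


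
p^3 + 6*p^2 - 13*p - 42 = (p - 3)*(p + 2)*(p + 7)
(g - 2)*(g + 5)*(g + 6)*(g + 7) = g^4 + 16*g^3 + 71*g^2 - 4*g - 420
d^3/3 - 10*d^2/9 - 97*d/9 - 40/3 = (d/3 + 1)*(d - 8)*(d + 5/3)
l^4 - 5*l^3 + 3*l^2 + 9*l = l*(l - 3)^2*(l + 1)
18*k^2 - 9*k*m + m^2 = (-6*k + m)*(-3*k + m)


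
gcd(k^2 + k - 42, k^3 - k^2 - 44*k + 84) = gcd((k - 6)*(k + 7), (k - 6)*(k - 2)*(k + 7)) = k^2 + k - 42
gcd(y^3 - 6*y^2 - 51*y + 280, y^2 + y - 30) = y - 5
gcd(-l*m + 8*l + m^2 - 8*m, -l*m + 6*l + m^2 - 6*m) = l - m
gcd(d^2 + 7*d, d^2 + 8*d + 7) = d + 7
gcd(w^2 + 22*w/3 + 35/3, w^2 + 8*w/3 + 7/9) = w + 7/3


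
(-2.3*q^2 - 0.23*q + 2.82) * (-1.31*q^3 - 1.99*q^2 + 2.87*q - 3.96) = 3.013*q^5 + 4.8783*q^4 - 9.8375*q^3 + 2.8361*q^2 + 9.0042*q - 11.1672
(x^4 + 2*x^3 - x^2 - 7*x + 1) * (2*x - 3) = 2*x^5 + x^4 - 8*x^3 - 11*x^2 + 23*x - 3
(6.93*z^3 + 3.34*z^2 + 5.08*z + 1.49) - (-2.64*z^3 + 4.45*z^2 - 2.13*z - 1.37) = 9.57*z^3 - 1.11*z^2 + 7.21*z + 2.86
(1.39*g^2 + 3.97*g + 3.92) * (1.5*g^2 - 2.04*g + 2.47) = 2.085*g^4 + 3.1194*g^3 + 1.2145*g^2 + 1.8091*g + 9.6824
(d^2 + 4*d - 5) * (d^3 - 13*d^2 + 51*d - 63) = d^5 - 9*d^4 - 6*d^3 + 206*d^2 - 507*d + 315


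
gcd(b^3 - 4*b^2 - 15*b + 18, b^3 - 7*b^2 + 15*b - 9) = b - 1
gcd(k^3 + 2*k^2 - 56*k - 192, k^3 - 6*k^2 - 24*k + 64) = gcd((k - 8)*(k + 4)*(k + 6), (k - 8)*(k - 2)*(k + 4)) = k^2 - 4*k - 32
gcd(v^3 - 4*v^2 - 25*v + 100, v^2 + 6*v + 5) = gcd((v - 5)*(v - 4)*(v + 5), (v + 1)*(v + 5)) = v + 5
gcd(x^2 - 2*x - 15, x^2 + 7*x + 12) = x + 3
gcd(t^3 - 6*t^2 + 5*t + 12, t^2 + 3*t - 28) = t - 4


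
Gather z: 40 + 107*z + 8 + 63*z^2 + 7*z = 63*z^2 + 114*z + 48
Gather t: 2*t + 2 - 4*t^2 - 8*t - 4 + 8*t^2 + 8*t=4*t^2 + 2*t - 2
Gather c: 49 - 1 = 48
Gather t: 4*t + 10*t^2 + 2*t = 10*t^2 + 6*t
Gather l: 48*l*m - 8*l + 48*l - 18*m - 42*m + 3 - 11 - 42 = l*(48*m + 40) - 60*m - 50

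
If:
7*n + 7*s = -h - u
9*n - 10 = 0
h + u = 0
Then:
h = -u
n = 10/9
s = -10/9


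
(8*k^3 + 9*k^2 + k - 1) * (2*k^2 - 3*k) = 16*k^5 - 6*k^4 - 25*k^3 - 5*k^2 + 3*k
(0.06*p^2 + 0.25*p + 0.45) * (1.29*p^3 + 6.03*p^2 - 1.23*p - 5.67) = 0.0774*p^5 + 0.6843*p^4 + 2.0142*p^3 + 2.0658*p^2 - 1.971*p - 2.5515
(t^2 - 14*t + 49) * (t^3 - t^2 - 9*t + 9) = t^5 - 15*t^4 + 54*t^3 + 86*t^2 - 567*t + 441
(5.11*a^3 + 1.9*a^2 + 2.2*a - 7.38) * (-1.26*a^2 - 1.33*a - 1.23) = -6.4386*a^5 - 9.1903*a^4 - 11.5843*a^3 + 4.0358*a^2 + 7.1094*a + 9.0774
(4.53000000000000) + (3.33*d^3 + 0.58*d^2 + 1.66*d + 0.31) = 3.33*d^3 + 0.58*d^2 + 1.66*d + 4.84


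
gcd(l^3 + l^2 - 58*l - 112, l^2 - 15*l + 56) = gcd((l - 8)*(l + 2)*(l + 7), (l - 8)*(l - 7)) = l - 8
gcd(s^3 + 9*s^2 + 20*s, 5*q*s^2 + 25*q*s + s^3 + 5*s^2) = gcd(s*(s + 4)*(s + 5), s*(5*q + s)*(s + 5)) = s^2 + 5*s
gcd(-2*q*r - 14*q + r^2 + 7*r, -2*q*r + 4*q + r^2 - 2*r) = 2*q - r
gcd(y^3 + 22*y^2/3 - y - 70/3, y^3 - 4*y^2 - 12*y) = y + 2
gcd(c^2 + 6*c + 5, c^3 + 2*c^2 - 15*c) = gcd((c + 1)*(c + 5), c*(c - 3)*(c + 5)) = c + 5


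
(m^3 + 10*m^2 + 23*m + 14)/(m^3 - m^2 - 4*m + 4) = (m^2 + 8*m + 7)/(m^2 - 3*m + 2)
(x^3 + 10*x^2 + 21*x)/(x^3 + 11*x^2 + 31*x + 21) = x/(x + 1)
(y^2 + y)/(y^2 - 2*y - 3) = y/(y - 3)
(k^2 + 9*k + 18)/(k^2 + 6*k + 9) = (k + 6)/(k + 3)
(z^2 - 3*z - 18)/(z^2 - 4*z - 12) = (z + 3)/(z + 2)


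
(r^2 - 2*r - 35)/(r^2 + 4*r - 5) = (r - 7)/(r - 1)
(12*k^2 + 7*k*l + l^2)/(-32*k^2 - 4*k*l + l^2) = (-3*k - l)/(8*k - l)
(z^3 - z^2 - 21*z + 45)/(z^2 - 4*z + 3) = (z^2 + 2*z - 15)/(z - 1)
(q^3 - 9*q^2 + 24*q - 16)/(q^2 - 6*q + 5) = (q^2 - 8*q + 16)/(q - 5)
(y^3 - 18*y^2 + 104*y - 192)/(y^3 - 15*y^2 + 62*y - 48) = (y - 4)/(y - 1)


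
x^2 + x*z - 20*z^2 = (x - 4*z)*(x + 5*z)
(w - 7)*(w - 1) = w^2 - 8*w + 7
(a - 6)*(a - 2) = a^2 - 8*a + 12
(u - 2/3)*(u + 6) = u^2 + 16*u/3 - 4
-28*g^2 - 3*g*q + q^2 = (-7*g + q)*(4*g + q)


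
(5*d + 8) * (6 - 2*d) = -10*d^2 + 14*d + 48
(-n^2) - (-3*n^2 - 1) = 2*n^2 + 1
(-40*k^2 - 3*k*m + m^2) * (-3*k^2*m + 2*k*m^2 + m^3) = 120*k^4*m - 71*k^3*m^2 - 49*k^2*m^3 - k*m^4 + m^5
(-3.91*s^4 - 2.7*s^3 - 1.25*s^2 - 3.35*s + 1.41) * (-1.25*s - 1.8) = 4.8875*s^5 + 10.413*s^4 + 6.4225*s^3 + 6.4375*s^2 + 4.2675*s - 2.538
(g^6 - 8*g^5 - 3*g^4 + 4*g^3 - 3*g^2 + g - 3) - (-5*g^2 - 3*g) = g^6 - 8*g^5 - 3*g^4 + 4*g^3 + 2*g^2 + 4*g - 3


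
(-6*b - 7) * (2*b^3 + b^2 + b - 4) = -12*b^4 - 20*b^3 - 13*b^2 + 17*b + 28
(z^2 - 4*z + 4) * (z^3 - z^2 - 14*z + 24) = z^5 - 5*z^4 - 6*z^3 + 76*z^2 - 152*z + 96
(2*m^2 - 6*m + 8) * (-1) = -2*m^2 + 6*m - 8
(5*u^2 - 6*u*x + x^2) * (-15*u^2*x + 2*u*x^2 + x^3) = -75*u^4*x + 100*u^3*x^2 - 22*u^2*x^3 - 4*u*x^4 + x^5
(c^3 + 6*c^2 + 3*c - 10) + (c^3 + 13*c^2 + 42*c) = 2*c^3 + 19*c^2 + 45*c - 10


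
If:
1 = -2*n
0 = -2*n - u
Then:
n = -1/2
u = 1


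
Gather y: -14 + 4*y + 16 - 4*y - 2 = 0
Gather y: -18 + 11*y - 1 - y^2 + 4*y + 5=-y^2 + 15*y - 14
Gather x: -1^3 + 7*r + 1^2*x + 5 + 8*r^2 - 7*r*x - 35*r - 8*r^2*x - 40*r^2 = -32*r^2 - 28*r + x*(-8*r^2 - 7*r + 1) + 4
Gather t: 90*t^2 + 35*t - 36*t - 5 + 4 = 90*t^2 - t - 1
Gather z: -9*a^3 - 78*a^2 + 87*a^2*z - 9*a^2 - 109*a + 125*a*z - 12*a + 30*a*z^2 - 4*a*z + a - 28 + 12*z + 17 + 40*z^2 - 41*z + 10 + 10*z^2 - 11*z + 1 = -9*a^3 - 87*a^2 - 120*a + z^2*(30*a + 50) + z*(87*a^2 + 121*a - 40)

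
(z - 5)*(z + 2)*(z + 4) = z^3 + z^2 - 22*z - 40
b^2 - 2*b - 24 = (b - 6)*(b + 4)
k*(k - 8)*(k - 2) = k^3 - 10*k^2 + 16*k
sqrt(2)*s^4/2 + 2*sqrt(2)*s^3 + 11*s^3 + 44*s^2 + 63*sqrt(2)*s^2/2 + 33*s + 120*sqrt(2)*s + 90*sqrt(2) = (s + 3)*(s + 5*sqrt(2))*(s + 6*sqrt(2))*(sqrt(2)*s/2 + sqrt(2)/2)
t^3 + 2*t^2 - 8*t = t*(t - 2)*(t + 4)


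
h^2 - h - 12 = (h - 4)*(h + 3)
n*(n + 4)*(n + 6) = n^3 + 10*n^2 + 24*n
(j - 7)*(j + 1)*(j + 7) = j^3 + j^2 - 49*j - 49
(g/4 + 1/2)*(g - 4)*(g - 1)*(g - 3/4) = g^4/4 - 15*g^3/16 - 15*g^2/16 + 25*g/8 - 3/2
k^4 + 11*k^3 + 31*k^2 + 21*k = k*(k + 1)*(k + 3)*(k + 7)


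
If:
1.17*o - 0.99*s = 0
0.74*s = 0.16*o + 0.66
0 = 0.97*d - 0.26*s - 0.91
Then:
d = 1.23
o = 0.92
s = 1.09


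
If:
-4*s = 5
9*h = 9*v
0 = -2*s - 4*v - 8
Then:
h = -11/8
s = -5/4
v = -11/8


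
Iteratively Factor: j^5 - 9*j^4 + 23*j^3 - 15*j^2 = (j - 1)*(j^4 - 8*j^3 + 15*j^2) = j*(j - 1)*(j^3 - 8*j^2 + 15*j) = j*(j - 3)*(j - 1)*(j^2 - 5*j) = j^2*(j - 3)*(j - 1)*(j - 5)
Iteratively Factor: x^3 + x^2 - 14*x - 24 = (x + 3)*(x^2 - 2*x - 8) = (x + 2)*(x + 3)*(x - 4)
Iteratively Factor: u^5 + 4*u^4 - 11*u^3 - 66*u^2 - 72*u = (u + 3)*(u^4 + u^3 - 14*u^2 - 24*u) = (u + 3)^2*(u^3 - 2*u^2 - 8*u) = u*(u + 3)^2*(u^2 - 2*u - 8) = u*(u - 4)*(u + 3)^2*(u + 2)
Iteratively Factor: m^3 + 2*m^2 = (m)*(m^2 + 2*m) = m*(m + 2)*(m)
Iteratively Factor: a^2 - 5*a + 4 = (a - 4)*(a - 1)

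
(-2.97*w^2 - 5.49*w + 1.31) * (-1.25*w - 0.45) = 3.7125*w^3 + 8.199*w^2 + 0.833*w - 0.5895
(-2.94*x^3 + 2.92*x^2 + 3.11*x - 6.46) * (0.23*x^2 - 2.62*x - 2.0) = -0.6762*x^5 + 8.3744*x^4 - 1.0551*x^3 - 15.474*x^2 + 10.7052*x + 12.92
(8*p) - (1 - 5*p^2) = 5*p^2 + 8*p - 1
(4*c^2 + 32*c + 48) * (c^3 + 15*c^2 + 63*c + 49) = 4*c^5 + 92*c^4 + 780*c^3 + 2932*c^2 + 4592*c + 2352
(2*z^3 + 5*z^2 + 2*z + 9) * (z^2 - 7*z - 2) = 2*z^5 - 9*z^4 - 37*z^3 - 15*z^2 - 67*z - 18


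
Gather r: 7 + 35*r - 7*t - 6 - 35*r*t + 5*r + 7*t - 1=r*(40 - 35*t)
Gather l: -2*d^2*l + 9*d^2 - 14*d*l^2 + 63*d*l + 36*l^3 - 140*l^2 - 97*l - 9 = 9*d^2 + 36*l^3 + l^2*(-14*d - 140) + l*(-2*d^2 + 63*d - 97) - 9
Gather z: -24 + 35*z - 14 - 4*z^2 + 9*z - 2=-4*z^2 + 44*z - 40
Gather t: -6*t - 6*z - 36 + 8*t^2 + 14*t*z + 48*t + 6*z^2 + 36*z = 8*t^2 + t*(14*z + 42) + 6*z^2 + 30*z - 36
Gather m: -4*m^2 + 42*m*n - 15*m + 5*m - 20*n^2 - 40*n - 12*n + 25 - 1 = -4*m^2 + m*(42*n - 10) - 20*n^2 - 52*n + 24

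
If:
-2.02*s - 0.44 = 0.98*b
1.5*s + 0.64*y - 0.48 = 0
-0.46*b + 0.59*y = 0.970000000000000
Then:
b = 1.07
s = -0.74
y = 2.48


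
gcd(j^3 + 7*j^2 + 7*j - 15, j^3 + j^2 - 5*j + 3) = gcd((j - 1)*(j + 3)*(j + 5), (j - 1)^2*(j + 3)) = j^2 + 2*j - 3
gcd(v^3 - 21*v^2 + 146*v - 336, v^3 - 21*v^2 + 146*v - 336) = v^3 - 21*v^2 + 146*v - 336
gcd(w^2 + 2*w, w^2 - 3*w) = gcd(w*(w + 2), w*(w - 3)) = w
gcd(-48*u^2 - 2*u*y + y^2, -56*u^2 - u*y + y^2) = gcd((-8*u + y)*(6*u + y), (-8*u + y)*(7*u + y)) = -8*u + y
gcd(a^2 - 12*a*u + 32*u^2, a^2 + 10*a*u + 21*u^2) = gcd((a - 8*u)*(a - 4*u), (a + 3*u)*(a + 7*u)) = 1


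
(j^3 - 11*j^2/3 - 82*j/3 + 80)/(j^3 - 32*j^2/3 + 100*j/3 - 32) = (j + 5)/(j - 2)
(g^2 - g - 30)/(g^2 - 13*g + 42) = (g + 5)/(g - 7)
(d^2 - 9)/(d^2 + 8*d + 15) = (d - 3)/(d + 5)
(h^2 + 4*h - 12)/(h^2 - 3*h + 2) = (h + 6)/(h - 1)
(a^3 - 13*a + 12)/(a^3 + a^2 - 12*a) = (a - 1)/a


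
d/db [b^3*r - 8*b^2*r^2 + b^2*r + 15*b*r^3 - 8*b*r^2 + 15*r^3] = r*(3*b^2 - 16*b*r + 2*b + 15*r^2 - 8*r)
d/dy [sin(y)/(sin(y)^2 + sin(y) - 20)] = (cos(y)^2 - 21)*cos(y)/(sin(y)^2 + sin(y) - 20)^2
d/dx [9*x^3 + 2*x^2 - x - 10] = 27*x^2 + 4*x - 1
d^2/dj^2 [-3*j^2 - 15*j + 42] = -6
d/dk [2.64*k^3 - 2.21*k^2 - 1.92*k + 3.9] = 7.92*k^2 - 4.42*k - 1.92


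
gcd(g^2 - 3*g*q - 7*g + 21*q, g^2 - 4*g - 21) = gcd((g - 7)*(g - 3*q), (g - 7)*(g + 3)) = g - 7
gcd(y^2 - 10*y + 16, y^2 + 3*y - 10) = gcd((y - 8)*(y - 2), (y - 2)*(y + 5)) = y - 2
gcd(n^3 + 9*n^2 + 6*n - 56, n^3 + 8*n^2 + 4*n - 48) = n^2 + 2*n - 8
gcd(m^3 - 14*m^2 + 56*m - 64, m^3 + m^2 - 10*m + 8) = m - 2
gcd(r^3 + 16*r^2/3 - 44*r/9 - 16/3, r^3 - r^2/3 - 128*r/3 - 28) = r^2 + 20*r/3 + 4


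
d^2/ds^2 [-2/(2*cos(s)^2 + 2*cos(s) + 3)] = 4*(8*sin(s)^4 + 6*sin(s)^2 - 21*cos(s)/2 + 3*cos(3*s)/2 - 12)/(-2*sin(s)^2 + 2*cos(s) + 5)^3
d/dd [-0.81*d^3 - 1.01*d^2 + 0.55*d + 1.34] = -2.43*d^2 - 2.02*d + 0.55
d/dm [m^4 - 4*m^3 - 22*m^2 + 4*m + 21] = 4*m^3 - 12*m^2 - 44*m + 4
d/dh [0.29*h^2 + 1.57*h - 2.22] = 0.58*h + 1.57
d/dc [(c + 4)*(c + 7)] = 2*c + 11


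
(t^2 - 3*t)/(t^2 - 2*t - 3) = t/(t + 1)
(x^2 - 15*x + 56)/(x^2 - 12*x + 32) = (x - 7)/(x - 4)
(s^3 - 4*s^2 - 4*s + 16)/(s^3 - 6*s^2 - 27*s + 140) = (s^2 - 4)/(s^2 - 2*s - 35)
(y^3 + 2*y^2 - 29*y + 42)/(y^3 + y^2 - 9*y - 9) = (y^2 + 5*y - 14)/(y^2 + 4*y + 3)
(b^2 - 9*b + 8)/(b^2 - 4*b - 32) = (b - 1)/(b + 4)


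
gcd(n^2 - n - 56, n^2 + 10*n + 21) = n + 7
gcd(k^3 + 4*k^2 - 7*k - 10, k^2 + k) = k + 1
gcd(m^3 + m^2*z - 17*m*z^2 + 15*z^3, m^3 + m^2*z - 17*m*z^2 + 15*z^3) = m^3 + m^2*z - 17*m*z^2 + 15*z^3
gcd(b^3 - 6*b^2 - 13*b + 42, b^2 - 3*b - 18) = b + 3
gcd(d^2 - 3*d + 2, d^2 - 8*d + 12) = d - 2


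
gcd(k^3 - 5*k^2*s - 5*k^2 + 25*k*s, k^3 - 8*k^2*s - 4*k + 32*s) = 1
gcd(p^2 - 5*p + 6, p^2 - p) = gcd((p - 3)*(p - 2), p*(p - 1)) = 1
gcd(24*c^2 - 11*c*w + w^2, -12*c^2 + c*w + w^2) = -3*c + w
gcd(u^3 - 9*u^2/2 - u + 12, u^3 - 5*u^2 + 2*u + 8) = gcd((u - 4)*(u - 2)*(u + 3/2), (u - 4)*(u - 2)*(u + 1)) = u^2 - 6*u + 8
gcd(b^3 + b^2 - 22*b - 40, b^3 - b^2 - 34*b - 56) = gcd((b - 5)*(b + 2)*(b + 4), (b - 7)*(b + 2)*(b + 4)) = b^2 + 6*b + 8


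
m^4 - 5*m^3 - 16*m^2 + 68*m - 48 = (m - 6)*(m - 2)*(m - 1)*(m + 4)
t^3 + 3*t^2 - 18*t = t*(t - 3)*(t + 6)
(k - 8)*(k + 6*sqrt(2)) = k^2 - 8*k + 6*sqrt(2)*k - 48*sqrt(2)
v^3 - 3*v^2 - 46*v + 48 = (v - 8)*(v - 1)*(v + 6)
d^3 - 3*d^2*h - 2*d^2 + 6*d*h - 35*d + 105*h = (d - 7)*(d + 5)*(d - 3*h)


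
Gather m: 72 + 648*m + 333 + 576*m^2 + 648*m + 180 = 576*m^2 + 1296*m + 585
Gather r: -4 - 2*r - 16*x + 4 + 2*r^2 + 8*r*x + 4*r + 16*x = 2*r^2 + r*(8*x + 2)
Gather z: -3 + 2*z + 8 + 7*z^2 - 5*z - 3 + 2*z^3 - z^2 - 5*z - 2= 2*z^3 + 6*z^2 - 8*z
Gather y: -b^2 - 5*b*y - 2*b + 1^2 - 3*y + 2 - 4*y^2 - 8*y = -b^2 - 2*b - 4*y^2 + y*(-5*b - 11) + 3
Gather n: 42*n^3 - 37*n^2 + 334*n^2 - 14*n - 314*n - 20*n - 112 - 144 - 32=42*n^3 + 297*n^2 - 348*n - 288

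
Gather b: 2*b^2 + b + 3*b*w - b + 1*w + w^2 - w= 2*b^2 + 3*b*w + w^2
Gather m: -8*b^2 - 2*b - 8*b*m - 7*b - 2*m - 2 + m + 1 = -8*b^2 - 9*b + m*(-8*b - 1) - 1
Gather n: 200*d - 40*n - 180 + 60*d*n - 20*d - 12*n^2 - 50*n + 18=180*d - 12*n^2 + n*(60*d - 90) - 162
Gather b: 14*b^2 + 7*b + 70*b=14*b^2 + 77*b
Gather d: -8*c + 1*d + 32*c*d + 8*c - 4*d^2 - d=32*c*d - 4*d^2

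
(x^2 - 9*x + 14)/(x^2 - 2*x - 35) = (x - 2)/(x + 5)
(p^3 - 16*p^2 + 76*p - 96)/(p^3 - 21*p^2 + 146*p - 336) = (p - 2)/(p - 7)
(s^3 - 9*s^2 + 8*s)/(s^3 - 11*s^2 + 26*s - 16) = s/(s - 2)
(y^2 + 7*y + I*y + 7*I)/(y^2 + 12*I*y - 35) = (y^2 + y*(7 + I) + 7*I)/(y^2 + 12*I*y - 35)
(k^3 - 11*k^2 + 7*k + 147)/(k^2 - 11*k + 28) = (k^2 - 4*k - 21)/(k - 4)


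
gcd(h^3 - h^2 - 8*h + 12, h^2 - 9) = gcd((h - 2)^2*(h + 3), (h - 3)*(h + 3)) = h + 3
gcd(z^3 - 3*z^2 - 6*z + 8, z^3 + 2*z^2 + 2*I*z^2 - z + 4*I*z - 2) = z + 2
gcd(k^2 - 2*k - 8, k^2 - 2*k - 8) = k^2 - 2*k - 8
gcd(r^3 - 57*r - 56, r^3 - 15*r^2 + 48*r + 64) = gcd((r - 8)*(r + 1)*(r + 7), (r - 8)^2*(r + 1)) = r^2 - 7*r - 8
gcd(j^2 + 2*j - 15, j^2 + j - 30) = 1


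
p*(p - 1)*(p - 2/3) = p^3 - 5*p^2/3 + 2*p/3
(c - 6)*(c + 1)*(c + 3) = c^3 - 2*c^2 - 21*c - 18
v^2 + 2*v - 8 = (v - 2)*(v + 4)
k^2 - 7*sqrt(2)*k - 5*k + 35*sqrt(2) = (k - 5)*(k - 7*sqrt(2))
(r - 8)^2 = r^2 - 16*r + 64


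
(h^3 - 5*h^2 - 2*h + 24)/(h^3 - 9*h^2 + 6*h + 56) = (h - 3)/(h - 7)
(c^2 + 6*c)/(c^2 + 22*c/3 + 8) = 3*c/(3*c + 4)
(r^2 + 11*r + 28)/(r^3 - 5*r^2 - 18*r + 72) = (r + 7)/(r^2 - 9*r + 18)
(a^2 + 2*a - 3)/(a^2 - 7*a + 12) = (a^2 + 2*a - 3)/(a^2 - 7*a + 12)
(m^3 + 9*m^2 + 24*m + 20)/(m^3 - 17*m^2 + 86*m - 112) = (m^3 + 9*m^2 + 24*m + 20)/(m^3 - 17*m^2 + 86*m - 112)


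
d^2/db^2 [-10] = 0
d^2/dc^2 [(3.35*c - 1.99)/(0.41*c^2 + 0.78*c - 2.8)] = ((0.82*c + 0.78)*(1.64*c + 1.56)*(3.35*c - 1.99) - (8.241*c + 3.5942)*(0.41*c^2 + 0.78*c - 2.8))/(0.41*c^2 + 0.78*c - 2.8)^3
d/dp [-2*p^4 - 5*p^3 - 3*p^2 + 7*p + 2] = -8*p^3 - 15*p^2 - 6*p + 7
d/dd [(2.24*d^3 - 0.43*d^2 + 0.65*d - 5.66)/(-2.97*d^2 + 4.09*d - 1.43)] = (-6.6528*d^4 + 18.3232*d^3 - 9.4378*d^2 - 32.3906*d + 22.2199)/(8.8209*d^4 - 24.2946*d^3 + 25.2223*d^2 - 11.6974*d + 2.0449)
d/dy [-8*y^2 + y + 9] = 1 - 16*y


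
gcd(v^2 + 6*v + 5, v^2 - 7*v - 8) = v + 1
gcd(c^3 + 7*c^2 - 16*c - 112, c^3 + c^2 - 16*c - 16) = c^2 - 16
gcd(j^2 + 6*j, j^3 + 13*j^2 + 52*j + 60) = j + 6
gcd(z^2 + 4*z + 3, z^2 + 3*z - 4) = 1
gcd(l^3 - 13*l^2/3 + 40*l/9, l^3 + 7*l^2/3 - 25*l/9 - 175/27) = l - 5/3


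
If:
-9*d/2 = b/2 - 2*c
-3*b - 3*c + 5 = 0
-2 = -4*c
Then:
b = 7/6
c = 1/2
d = 5/54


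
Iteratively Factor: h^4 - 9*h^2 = (h)*(h^3 - 9*h) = h*(h + 3)*(h^2 - 3*h) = h*(h - 3)*(h + 3)*(h)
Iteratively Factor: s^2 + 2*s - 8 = (s - 2)*(s + 4)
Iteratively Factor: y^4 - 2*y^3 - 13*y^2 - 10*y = (y - 5)*(y^3 + 3*y^2 + 2*y) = (y - 5)*(y + 2)*(y^2 + y) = (y - 5)*(y + 1)*(y + 2)*(y)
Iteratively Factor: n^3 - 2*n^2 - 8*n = (n - 4)*(n^2 + 2*n) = n*(n - 4)*(n + 2)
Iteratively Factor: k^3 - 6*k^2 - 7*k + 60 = (k - 4)*(k^2 - 2*k - 15) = (k - 4)*(k + 3)*(k - 5)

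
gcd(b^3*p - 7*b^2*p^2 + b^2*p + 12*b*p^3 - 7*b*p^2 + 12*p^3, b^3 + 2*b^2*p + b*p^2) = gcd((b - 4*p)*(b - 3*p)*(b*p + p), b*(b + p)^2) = 1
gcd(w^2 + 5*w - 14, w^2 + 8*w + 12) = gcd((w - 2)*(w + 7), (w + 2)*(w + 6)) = 1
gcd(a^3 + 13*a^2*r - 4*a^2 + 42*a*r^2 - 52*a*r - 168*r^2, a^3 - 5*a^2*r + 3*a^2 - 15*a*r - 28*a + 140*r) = a - 4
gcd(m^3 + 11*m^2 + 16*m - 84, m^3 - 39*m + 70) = m^2 + 5*m - 14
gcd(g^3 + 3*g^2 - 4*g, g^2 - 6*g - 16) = 1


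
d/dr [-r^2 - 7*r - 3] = -2*r - 7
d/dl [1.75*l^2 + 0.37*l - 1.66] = 3.5*l + 0.37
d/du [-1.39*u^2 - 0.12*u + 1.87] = -2.78*u - 0.12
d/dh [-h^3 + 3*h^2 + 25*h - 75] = -3*h^2 + 6*h + 25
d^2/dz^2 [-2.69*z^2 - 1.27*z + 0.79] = -5.38000000000000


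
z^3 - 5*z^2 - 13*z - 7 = (z - 7)*(z + 1)^2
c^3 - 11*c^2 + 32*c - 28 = (c - 7)*(c - 2)^2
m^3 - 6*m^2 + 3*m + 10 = (m - 5)*(m - 2)*(m + 1)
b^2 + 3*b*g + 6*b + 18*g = (b + 6)*(b + 3*g)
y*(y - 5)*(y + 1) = y^3 - 4*y^2 - 5*y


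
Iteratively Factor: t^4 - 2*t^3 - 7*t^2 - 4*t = (t)*(t^3 - 2*t^2 - 7*t - 4) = t*(t + 1)*(t^2 - 3*t - 4) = t*(t - 4)*(t + 1)*(t + 1)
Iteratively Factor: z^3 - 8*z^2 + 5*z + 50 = (z - 5)*(z^2 - 3*z - 10) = (z - 5)*(z + 2)*(z - 5)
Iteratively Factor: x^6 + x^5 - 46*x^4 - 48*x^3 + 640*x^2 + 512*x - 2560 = (x + 4)*(x^5 - 3*x^4 - 34*x^3 + 88*x^2 + 288*x - 640) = (x + 4)^2*(x^4 - 7*x^3 - 6*x^2 + 112*x - 160) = (x - 2)*(x + 4)^2*(x^3 - 5*x^2 - 16*x + 80) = (x - 2)*(x + 4)^3*(x^2 - 9*x + 20) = (x - 5)*(x - 2)*(x + 4)^3*(x - 4)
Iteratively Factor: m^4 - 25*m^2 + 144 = (m + 4)*(m^3 - 4*m^2 - 9*m + 36) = (m - 3)*(m + 4)*(m^2 - m - 12) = (m - 3)*(m + 3)*(m + 4)*(m - 4)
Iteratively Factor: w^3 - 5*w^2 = (w - 5)*(w^2) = w*(w - 5)*(w)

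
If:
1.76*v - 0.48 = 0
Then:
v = 0.27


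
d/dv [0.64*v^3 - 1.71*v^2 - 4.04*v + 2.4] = 1.92*v^2 - 3.42*v - 4.04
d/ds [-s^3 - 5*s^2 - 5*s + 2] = -3*s^2 - 10*s - 5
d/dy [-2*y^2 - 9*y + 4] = -4*y - 9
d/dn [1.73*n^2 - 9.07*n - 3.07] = 3.46*n - 9.07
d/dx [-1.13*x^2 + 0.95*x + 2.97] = 0.95 - 2.26*x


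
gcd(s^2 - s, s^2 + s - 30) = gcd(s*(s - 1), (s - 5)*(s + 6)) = 1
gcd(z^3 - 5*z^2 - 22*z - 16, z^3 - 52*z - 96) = z^2 - 6*z - 16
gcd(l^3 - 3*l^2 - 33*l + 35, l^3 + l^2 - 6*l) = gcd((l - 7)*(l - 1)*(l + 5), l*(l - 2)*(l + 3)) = 1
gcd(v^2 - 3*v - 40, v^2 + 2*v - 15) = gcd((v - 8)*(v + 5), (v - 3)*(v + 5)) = v + 5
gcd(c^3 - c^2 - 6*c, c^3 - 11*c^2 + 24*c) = c^2 - 3*c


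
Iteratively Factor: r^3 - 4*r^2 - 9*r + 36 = (r - 4)*(r^2 - 9) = (r - 4)*(r - 3)*(r + 3)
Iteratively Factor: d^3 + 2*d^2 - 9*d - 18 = (d + 3)*(d^2 - d - 6) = (d + 2)*(d + 3)*(d - 3)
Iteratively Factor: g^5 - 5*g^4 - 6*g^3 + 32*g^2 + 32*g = (g - 4)*(g^4 - g^3 - 10*g^2 - 8*g) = (g - 4)*(g + 1)*(g^3 - 2*g^2 - 8*g) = (g - 4)^2*(g + 1)*(g^2 + 2*g) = g*(g - 4)^2*(g + 1)*(g + 2)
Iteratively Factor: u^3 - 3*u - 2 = (u + 1)*(u^2 - u - 2) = (u - 2)*(u + 1)*(u + 1)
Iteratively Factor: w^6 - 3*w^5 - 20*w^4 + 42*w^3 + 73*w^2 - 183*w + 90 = (w - 1)*(w^5 - 2*w^4 - 22*w^3 + 20*w^2 + 93*w - 90) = (w - 2)*(w - 1)*(w^4 - 22*w^2 - 24*w + 45) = (w - 2)*(w - 1)^2*(w^3 + w^2 - 21*w - 45) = (w - 2)*(w - 1)^2*(w + 3)*(w^2 - 2*w - 15) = (w - 5)*(w - 2)*(w - 1)^2*(w + 3)*(w + 3)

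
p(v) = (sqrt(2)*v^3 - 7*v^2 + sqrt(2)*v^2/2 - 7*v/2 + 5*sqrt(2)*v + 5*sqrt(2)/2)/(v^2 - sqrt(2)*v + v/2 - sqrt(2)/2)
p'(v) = (-2*v - 1/2 + sqrt(2))*(sqrt(2)*v^3 - 7*v^2 + sqrt(2)*v^2/2 - 7*v/2 + 5*sqrt(2)*v + 5*sqrt(2)/2)/(v^2 - sqrt(2)*v + v/2 - sqrt(2)/2)^2 + (3*sqrt(2)*v^2 - 14*v + sqrt(2)*v - 7/2 + 5*sqrt(2))/(v^2 - sqrt(2)*v + v/2 - sqrt(2)/2) = (sqrt(2)*v^2 - 4*v + 2*sqrt(2))/(v^2 - 2*sqrt(2)*v + 2)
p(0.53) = -4.25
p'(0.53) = 1.41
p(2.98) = -0.79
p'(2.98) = 1.41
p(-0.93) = -6.32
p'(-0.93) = 1.41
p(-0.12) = -5.17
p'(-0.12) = 1.41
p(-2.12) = -8.00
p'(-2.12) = 1.41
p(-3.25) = -9.60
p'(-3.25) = 1.41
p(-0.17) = -5.24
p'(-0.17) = 1.41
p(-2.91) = -9.12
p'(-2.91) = 1.41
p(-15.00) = -26.21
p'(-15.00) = 1.41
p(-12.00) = -21.97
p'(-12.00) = 1.41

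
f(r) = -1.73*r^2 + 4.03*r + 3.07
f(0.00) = 3.07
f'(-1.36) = 8.74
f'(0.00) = 4.03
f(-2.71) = -20.56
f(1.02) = 5.38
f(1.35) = 5.36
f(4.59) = -14.88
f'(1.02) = 0.50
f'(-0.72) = 6.52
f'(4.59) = -11.85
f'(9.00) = -27.11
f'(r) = 4.03 - 3.46*r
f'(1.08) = 0.29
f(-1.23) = -4.50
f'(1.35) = -0.64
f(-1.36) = -5.61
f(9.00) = -100.79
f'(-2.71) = 13.41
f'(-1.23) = 8.29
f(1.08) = 5.40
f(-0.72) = -0.73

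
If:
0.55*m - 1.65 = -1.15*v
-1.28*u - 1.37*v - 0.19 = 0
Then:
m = 3.0 - 2.09090909090909*v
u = -1.0703125*v - 0.1484375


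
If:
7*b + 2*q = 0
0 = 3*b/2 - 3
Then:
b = 2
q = -7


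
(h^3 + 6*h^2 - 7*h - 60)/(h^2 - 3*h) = h + 9 + 20/h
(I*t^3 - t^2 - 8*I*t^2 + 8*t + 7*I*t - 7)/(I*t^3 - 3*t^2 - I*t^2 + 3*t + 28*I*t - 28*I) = (t^2 + t*(-7 + I) - 7*I)/(t^2 + 3*I*t + 28)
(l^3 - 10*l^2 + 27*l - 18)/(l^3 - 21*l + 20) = (l^2 - 9*l + 18)/(l^2 + l - 20)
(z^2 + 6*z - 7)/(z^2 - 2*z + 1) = (z + 7)/(z - 1)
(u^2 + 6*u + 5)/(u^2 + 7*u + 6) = (u + 5)/(u + 6)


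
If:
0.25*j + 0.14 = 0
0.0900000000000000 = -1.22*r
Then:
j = -0.56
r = -0.07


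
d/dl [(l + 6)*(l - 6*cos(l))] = l + (l + 6)*(6*sin(l) + 1) - 6*cos(l)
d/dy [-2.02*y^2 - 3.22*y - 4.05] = -4.04*y - 3.22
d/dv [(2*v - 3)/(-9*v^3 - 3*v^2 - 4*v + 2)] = (36*v^3 - 75*v^2 - 18*v - 8)/(81*v^6 + 54*v^5 + 81*v^4 - 12*v^3 + 4*v^2 - 16*v + 4)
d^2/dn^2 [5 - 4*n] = 0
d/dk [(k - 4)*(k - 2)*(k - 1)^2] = 4*k^3 - 24*k^2 + 42*k - 22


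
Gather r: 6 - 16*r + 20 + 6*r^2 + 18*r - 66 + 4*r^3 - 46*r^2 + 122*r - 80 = 4*r^3 - 40*r^2 + 124*r - 120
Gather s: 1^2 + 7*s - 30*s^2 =-30*s^2 + 7*s + 1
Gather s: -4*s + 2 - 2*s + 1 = 3 - 6*s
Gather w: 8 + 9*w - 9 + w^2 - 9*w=w^2 - 1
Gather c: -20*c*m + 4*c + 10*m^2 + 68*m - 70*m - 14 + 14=c*(4 - 20*m) + 10*m^2 - 2*m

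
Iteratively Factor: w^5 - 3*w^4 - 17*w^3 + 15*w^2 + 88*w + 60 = (w - 5)*(w^4 + 2*w^3 - 7*w^2 - 20*w - 12) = (w - 5)*(w - 3)*(w^3 + 5*w^2 + 8*w + 4) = (w - 5)*(w - 3)*(w + 2)*(w^2 + 3*w + 2) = (w - 5)*(w - 3)*(w + 2)^2*(w + 1)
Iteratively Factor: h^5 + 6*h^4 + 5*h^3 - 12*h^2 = (h - 1)*(h^4 + 7*h^3 + 12*h^2) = h*(h - 1)*(h^3 + 7*h^2 + 12*h) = h*(h - 1)*(h + 4)*(h^2 + 3*h) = h*(h - 1)*(h + 3)*(h + 4)*(h)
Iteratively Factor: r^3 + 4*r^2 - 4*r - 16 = (r - 2)*(r^2 + 6*r + 8) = (r - 2)*(r + 4)*(r + 2)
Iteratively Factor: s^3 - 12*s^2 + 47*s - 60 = (s - 3)*(s^2 - 9*s + 20) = (s - 5)*(s - 3)*(s - 4)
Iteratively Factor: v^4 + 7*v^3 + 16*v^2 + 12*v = (v)*(v^3 + 7*v^2 + 16*v + 12) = v*(v + 3)*(v^2 + 4*v + 4) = v*(v + 2)*(v + 3)*(v + 2)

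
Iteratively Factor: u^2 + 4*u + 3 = (u + 3)*(u + 1)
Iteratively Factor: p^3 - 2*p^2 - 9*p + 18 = (p - 2)*(p^2 - 9) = (p - 2)*(p + 3)*(p - 3)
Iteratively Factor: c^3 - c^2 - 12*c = (c)*(c^2 - c - 12) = c*(c - 4)*(c + 3)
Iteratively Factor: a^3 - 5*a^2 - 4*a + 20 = (a - 5)*(a^2 - 4) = (a - 5)*(a - 2)*(a + 2)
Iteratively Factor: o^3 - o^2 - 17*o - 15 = (o + 3)*(o^2 - 4*o - 5) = (o + 1)*(o + 3)*(o - 5)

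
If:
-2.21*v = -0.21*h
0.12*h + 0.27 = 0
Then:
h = -2.25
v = -0.21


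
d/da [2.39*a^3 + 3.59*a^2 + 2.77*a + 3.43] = 7.17*a^2 + 7.18*a + 2.77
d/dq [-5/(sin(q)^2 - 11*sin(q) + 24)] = 5*(2*sin(q) - 11)*cos(q)/(sin(q)^2 - 11*sin(q) + 24)^2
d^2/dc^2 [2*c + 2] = 0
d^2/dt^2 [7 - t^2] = -2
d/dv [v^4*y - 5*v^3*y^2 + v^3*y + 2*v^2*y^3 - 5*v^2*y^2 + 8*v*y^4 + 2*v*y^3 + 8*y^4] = y*(4*v^3 - 15*v^2*y + 3*v^2 + 4*v*y^2 - 10*v*y + 8*y^3 + 2*y^2)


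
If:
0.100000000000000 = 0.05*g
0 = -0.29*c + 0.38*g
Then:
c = 2.62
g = 2.00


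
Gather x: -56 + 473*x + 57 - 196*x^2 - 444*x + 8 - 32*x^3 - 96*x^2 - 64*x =-32*x^3 - 292*x^2 - 35*x + 9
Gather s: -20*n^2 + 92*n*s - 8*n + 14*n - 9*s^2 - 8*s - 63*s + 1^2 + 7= -20*n^2 + 6*n - 9*s^2 + s*(92*n - 71) + 8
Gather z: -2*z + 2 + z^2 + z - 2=z^2 - z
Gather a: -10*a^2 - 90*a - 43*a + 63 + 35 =-10*a^2 - 133*a + 98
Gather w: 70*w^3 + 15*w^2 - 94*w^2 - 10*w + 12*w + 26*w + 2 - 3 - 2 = 70*w^3 - 79*w^2 + 28*w - 3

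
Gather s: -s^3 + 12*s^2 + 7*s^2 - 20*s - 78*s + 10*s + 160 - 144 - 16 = -s^3 + 19*s^2 - 88*s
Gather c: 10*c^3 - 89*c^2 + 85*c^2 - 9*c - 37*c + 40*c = 10*c^3 - 4*c^2 - 6*c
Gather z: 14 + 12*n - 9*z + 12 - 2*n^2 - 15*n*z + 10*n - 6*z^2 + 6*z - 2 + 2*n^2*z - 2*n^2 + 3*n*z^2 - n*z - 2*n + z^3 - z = -4*n^2 + 20*n + z^3 + z^2*(3*n - 6) + z*(2*n^2 - 16*n - 4) + 24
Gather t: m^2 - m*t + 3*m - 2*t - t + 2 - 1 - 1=m^2 + 3*m + t*(-m - 3)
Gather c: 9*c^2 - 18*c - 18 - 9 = 9*c^2 - 18*c - 27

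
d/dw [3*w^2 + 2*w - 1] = 6*w + 2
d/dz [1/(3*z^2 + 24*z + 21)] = 2*(-z - 4)/(3*(z^2 + 8*z + 7)^2)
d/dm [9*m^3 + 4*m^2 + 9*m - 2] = 27*m^2 + 8*m + 9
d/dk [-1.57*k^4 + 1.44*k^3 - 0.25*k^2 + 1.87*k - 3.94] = -6.28*k^3 + 4.32*k^2 - 0.5*k + 1.87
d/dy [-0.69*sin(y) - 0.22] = -0.69*cos(y)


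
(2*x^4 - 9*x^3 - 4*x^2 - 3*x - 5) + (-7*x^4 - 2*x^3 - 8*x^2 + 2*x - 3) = -5*x^4 - 11*x^3 - 12*x^2 - x - 8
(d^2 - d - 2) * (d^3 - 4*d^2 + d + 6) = d^5 - 5*d^4 + 3*d^3 + 13*d^2 - 8*d - 12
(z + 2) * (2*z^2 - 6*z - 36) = 2*z^3 - 2*z^2 - 48*z - 72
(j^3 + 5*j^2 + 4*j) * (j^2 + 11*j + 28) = j^5 + 16*j^4 + 87*j^3 + 184*j^2 + 112*j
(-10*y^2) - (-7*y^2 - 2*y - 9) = -3*y^2 + 2*y + 9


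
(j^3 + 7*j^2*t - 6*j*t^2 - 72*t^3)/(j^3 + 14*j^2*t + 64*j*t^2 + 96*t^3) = (j - 3*t)/(j + 4*t)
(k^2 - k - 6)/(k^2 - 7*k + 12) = (k + 2)/(k - 4)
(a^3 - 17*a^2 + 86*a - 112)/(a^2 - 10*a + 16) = a - 7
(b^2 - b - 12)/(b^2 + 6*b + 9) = (b - 4)/(b + 3)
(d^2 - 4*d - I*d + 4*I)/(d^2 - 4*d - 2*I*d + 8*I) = (d - I)/(d - 2*I)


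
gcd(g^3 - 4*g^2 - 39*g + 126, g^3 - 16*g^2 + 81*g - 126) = g^2 - 10*g + 21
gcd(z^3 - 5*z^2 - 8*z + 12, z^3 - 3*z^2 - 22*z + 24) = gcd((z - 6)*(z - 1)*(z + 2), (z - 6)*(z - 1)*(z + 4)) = z^2 - 7*z + 6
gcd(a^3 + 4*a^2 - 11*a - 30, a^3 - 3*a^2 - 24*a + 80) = a + 5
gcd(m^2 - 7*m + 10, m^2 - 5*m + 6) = m - 2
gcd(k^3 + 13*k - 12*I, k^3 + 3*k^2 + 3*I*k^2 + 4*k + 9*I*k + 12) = k^2 + 3*I*k + 4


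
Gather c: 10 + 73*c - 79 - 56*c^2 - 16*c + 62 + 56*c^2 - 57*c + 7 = 0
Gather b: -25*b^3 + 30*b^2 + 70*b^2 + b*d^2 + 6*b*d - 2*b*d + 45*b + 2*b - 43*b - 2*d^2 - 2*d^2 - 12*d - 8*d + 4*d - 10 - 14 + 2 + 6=-25*b^3 + 100*b^2 + b*(d^2 + 4*d + 4) - 4*d^2 - 16*d - 16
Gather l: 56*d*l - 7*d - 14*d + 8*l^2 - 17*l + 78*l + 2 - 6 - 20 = -21*d + 8*l^2 + l*(56*d + 61) - 24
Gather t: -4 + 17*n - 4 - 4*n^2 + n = -4*n^2 + 18*n - 8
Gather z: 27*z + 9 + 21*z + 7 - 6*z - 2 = 42*z + 14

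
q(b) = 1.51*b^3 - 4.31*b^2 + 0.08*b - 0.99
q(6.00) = 170.49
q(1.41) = -5.21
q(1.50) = -5.47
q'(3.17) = 18.28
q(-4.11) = -178.96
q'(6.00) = 111.44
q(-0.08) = -1.02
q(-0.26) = -1.33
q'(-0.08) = 0.80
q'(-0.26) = 2.63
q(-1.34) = -12.47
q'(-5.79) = 201.85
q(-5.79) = -439.04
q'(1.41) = -3.07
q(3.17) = 4.05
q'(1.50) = -2.66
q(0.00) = -0.99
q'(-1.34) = 19.76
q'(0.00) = 0.08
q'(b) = 4.53*b^2 - 8.62*b + 0.08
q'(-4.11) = 112.03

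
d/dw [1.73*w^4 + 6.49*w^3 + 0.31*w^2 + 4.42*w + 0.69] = 6.92*w^3 + 19.47*w^2 + 0.62*w + 4.42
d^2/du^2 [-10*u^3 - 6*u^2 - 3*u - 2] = -60*u - 12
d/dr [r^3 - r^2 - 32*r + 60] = 3*r^2 - 2*r - 32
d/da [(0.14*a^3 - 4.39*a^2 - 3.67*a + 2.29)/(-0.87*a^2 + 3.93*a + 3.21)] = (-0.1218*a^4 + 1.1004*a^3 - 19.0974*a^2 - 24.1992*a - 20.7804)/(0.7569*a^4 - 6.8382*a^3 + 9.8595*a^2 + 25.2306*a + 10.3041)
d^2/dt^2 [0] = 0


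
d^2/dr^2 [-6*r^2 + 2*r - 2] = -12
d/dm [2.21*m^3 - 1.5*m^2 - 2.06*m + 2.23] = 6.63*m^2 - 3.0*m - 2.06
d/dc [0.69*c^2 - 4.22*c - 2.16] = 1.38*c - 4.22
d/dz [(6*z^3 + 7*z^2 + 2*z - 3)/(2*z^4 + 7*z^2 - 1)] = 2*(-6*z^6 - 14*z^5 + 15*z^4 + 12*z^3 - 16*z^2 + 14*z - 1)/(4*z^8 + 28*z^6 + 45*z^4 - 14*z^2 + 1)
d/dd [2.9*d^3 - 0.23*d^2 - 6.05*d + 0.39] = 8.7*d^2 - 0.46*d - 6.05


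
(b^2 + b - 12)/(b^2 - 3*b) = (b + 4)/b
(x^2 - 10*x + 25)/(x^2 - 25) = (x - 5)/(x + 5)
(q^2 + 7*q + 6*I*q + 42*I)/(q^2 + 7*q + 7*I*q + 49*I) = (q + 6*I)/(q + 7*I)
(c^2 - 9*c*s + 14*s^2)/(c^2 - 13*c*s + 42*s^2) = (-c + 2*s)/(-c + 6*s)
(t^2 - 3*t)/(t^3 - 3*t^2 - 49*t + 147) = t/(t^2 - 49)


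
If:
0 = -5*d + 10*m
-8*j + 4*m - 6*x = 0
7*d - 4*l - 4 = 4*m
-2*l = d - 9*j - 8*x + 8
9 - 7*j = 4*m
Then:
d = -114/5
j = 39/5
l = -59/2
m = -57/5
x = -18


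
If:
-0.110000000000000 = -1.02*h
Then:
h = 0.11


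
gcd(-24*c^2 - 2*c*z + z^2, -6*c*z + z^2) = -6*c + z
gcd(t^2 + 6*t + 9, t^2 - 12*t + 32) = 1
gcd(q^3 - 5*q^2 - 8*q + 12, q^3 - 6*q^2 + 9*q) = 1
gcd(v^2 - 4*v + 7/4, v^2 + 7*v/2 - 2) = v - 1/2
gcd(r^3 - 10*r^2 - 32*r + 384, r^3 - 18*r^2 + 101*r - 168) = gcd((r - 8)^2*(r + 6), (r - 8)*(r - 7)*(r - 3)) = r - 8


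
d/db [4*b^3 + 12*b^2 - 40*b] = 12*b^2 + 24*b - 40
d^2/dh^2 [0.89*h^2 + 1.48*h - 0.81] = 1.78000000000000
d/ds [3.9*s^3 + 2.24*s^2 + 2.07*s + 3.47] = 11.7*s^2 + 4.48*s + 2.07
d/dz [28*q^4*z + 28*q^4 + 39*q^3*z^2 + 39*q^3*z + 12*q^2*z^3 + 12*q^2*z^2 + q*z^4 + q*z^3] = q*(28*q^3 + 78*q^2*z + 39*q^2 + 36*q*z^2 + 24*q*z + 4*z^3 + 3*z^2)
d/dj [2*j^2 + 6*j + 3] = 4*j + 6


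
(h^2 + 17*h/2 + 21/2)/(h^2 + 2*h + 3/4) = 2*(h + 7)/(2*h + 1)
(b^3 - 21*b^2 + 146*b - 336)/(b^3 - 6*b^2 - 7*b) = (b^2 - 14*b + 48)/(b*(b + 1))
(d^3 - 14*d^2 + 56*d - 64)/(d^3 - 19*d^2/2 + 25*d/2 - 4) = 2*(d^2 - 6*d + 8)/(2*d^2 - 3*d + 1)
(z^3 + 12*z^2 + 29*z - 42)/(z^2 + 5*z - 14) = (z^2 + 5*z - 6)/(z - 2)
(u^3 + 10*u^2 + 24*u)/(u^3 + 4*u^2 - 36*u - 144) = u/(u - 6)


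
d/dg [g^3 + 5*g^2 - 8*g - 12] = 3*g^2 + 10*g - 8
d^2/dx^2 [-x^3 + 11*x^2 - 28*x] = 22 - 6*x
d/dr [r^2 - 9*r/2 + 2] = 2*r - 9/2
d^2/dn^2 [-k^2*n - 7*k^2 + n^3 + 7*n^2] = 6*n + 14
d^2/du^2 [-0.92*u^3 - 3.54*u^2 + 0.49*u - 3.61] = -5.52*u - 7.08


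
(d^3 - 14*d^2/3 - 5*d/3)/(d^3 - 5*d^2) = (d + 1/3)/d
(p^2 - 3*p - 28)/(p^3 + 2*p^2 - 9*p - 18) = (p^2 - 3*p - 28)/(p^3 + 2*p^2 - 9*p - 18)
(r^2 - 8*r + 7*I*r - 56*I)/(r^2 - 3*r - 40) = (r + 7*I)/(r + 5)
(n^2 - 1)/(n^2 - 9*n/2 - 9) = 2*(1 - n^2)/(-2*n^2 + 9*n + 18)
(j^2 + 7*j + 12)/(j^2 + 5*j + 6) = (j + 4)/(j + 2)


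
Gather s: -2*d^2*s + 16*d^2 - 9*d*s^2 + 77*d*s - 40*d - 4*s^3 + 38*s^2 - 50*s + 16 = 16*d^2 - 40*d - 4*s^3 + s^2*(38 - 9*d) + s*(-2*d^2 + 77*d - 50) + 16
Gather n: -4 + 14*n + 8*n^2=8*n^2 + 14*n - 4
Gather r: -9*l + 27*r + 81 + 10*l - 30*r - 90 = l - 3*r - 9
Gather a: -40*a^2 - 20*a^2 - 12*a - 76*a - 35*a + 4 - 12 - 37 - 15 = -60*a^2 - 123*a - 60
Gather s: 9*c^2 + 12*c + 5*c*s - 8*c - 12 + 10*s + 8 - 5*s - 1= 9*c^2 + 4*c + s*(5*c + 5) - 5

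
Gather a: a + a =2*a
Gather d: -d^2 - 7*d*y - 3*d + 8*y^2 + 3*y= -d^2 + d*(-7*y - 3) + 8*y^2 + 3*y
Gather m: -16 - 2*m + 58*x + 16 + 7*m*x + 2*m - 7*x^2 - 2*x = 7*m*x - 7*x^2 + 56*x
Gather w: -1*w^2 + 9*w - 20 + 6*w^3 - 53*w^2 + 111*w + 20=6*w^3 - 54*w^2 + 120*w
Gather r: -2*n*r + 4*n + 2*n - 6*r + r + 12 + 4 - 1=6*n + r*(-2*n - 5) + 15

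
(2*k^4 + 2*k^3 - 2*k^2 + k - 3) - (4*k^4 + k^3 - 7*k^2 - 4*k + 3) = -2*k^4 + k^3 + 5*k^2 + 5*k - 6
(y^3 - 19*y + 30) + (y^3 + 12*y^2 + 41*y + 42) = 2*y^3 + 12*y^2 + 22*y + 72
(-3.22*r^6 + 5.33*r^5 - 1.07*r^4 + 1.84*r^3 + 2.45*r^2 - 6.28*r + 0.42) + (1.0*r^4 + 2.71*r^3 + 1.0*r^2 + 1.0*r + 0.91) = -3.22*r^6 + 5.33*r^5 - 0.0700000000000001*r^4 + 4.55*r^3 + 3.45*r^2 - 5.28*r + 1.33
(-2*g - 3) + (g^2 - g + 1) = g^2 - 3*g - 2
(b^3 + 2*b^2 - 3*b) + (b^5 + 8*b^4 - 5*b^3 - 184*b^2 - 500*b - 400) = b^5 + 8*b^4 - 4*b^3 - 182*b^2 - 503*b - 400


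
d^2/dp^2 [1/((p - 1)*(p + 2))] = 2*((p - 1)^2 + (p - 1)*(p + 2) + (p + 2)^2)/((p - 1)^3*(p + 2)^3)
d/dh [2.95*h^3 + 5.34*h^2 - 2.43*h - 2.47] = 8.85*h^2 + 10.68*h - 2.43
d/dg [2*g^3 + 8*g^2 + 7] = 2*g*(3*g + 8)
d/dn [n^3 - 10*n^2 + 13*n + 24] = 3*n^2 - 20*n + 13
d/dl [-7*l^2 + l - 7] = 1 - 14*l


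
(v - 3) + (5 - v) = 2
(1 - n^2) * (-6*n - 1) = 6*n^3 + n^2 - 6*n - 1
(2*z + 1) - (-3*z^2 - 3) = 3*z^2 + 2*z + 4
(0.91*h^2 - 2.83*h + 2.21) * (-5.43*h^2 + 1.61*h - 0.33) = -4.9413*h^4 + 16.832*h^3 - 16.8569*h^2 + 4.492*h - 0.7293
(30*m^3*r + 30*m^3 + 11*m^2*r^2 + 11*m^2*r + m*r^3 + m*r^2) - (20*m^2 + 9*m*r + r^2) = 30*m^3*r + 30*m^3 + 11*m^2*r^2 + 11*m^2*r - 20*m^2 + m*r^3 + m*r^2 - 9*m*r - r^2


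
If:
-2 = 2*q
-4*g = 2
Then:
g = -1/2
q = -1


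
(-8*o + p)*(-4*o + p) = 32*o^2 - 12*o*p + p^2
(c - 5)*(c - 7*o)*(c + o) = c^3 - 6*c^2*o - 5*c^2 - 7*c*o^2 + 30*c*o + 35*o^2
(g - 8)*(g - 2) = g^2 - 10*g + 16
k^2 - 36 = (k - 6)*(k + 6)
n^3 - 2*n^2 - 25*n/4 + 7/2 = (n - 7/2)*(n - 1/2)*(n + 2)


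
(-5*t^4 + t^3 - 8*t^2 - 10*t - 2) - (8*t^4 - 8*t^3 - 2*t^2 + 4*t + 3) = -13*t^4 + 9*t^3 - 6*t^2 - 14*t - 5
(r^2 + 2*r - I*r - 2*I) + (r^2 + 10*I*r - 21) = 2*r^2 + 2*r + 9*I*r - 21 - 2*I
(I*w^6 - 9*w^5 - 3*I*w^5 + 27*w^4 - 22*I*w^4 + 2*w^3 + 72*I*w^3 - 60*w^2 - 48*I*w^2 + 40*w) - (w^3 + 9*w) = I*w^6 - 9*w^5 - 3*I*w^5 + 27*w^4 - 22*I*w^4 + w^3 + 72*I*w^3 - 60*w^2 - 48*I*w^2 + 31*w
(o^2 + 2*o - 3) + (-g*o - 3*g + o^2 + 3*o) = -g*o - 3*g + 2*o^2 + 5*o - 3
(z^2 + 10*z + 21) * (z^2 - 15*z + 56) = z^4 - 5*z^3 - 73*z^2 + 245*z + 1176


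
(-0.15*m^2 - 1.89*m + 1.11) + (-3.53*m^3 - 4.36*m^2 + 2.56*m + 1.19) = -3.53*m^3 - 4.51*m^2 + 0.67*m + 2.3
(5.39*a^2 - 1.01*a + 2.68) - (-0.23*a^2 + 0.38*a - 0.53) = 5.62*a^2 - 1.39*a + 3.21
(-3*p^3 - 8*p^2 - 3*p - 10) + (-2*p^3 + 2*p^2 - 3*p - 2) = -5*p^3 - 6*p^2 - 6*p - 12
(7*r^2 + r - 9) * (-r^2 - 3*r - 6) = -7*r^4 - 22*r^3 - 36*r^2 + 21*r + 54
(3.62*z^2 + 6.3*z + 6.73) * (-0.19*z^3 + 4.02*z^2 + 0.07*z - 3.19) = -0.6878*z^5 + 13.3554*z^4 + 24.3007*z^3 + 15.9478*z^2 - 19.6259*z - 21.4687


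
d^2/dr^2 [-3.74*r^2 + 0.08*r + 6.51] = -7.48000000000000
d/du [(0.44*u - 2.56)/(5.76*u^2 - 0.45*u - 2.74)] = (-2.5344*u^2 + 29.4912*u - 2.3576)/(33.1776*u^4 - 5.184*u^3 - 31.3623*u^2 + 2.466*u + 7.5076)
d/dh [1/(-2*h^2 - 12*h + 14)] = (h + 3)/(h^2 + 6*h - 7)^2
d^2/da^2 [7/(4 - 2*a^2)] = 7*(-3*a^2 - 2)/(a^2 - 2)^3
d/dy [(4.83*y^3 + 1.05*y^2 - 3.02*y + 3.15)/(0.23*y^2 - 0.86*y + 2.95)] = (1.1109*y^4 - 8.3076*y^3 + 42.5371*y^2 + 4.746*y - 6.2)/(0.0529*y^4 - 0.3956*y^3 + 2.0966*y^2 - 5.074*y + 8.7025)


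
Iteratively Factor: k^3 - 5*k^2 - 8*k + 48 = (k + 3)*(k^2 - 8*k + 16) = (k - 4)*(k + 3)*(k - 4)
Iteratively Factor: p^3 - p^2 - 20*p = (p - 5)*(p^2 + 4*p) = (p - 5)*(p + 4)*(p)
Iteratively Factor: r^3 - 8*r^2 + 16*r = (r)*(r^2 - 8*r + 16) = r*(r - 4)*(r - 4)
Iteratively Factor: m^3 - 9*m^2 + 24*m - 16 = (m - 4)*(m^2 - 5*m + 4) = (m - 4)*(m - 1)*(m - 4)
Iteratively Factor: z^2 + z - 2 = (z - 1)*(z + 2)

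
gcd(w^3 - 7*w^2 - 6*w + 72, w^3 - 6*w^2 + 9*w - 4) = w - 4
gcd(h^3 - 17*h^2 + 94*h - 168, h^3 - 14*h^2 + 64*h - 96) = h^2 - 10*h + 24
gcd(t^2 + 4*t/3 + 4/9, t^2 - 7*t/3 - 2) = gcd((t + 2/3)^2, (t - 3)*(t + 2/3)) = t + 2/3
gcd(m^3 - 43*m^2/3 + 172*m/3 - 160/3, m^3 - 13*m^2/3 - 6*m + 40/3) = m^2 - 19*m/3 + 20/3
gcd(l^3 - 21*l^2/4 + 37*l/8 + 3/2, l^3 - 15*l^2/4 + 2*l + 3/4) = l + 1/4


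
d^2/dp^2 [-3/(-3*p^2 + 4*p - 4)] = 6*(-9*p^2 + 12*p + 4*(3*p - 2)^2 - 12)/(3*p^2 - 4*p + 4)^3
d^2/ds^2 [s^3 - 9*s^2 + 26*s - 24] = 6*s - 18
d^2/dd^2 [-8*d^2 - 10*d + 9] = -16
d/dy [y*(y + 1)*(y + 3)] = 3*y^2 + 8*y + 3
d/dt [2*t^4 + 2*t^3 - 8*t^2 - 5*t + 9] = 8*t^3 + 6*t^2 - 16*t - 5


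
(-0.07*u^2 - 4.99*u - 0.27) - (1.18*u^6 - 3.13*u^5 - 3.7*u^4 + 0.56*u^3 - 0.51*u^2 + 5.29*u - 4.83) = -1.18*u^6 + 3.13*u^5 + 3.7*u^4 - 0.56*u^3 + 0.44*u^2 - 10.28*u + 4.56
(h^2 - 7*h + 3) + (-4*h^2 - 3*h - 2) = -3*h^2 - 10*h + 1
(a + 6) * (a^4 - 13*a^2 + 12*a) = a^5 + 6*a^4 - 13*a^3 - 66*a^2 + 72*a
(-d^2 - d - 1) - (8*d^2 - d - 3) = 2 - 9*d^2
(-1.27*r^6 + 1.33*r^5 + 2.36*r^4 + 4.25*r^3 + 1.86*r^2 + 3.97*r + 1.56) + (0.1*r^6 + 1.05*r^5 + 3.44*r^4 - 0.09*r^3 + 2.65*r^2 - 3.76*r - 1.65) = -1.17*r^6 + 2.38*r^5 + 5.8*r^4 + 4.16*r^3 + 4.51*r^2 + 0.21*r - 0.0899999999999999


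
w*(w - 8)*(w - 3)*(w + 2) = w^4 - 9*w^3 + 2*w^2 + 48*w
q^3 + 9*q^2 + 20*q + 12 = (q + 1)*(q + 2)*(q + 6)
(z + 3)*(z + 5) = z^2 + 8*z + 15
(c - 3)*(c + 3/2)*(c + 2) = c^3 + c^2/2 - 15*c/2 - 9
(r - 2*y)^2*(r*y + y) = r^3*y - 4*r^2*y^2 + r^2*y + 4*r*y^3 - 4*r*y^2 + 4*y^3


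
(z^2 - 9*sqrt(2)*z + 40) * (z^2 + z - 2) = z^4 - 9*sqrt(2)*z^3 + z^3 - 9*sqrt(2)*z^2 + 38*z^2 + 18*sqrt(2)*z + 40*z - 80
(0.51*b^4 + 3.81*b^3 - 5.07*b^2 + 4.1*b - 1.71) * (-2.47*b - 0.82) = -1.2597*b^5 - 9.8289*b^4 + 9.3987*b^3 - 5.9696*b^2 + 0.8617*b + 1.4022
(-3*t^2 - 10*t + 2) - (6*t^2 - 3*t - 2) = -9*t^2 - 7*t + 4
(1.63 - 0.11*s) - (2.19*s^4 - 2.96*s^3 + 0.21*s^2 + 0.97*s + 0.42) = -2.19*s^4 + 2.96*s^3 - 0.21*s^2 - 1.08*s + 1.21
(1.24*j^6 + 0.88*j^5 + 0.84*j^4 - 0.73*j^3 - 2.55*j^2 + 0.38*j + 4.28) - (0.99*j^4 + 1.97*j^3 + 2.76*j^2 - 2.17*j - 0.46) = 1.24*j^6 + 0.88*j^5 - 0.15*j^4 - 2.7*j^3 - 5.31*j^2 + 2.55*j + 4.74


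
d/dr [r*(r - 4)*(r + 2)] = 3*r^2 - 4*r - 8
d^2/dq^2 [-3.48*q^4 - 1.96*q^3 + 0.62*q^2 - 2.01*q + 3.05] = -41.76*q^2 - 11.76*q + 1.24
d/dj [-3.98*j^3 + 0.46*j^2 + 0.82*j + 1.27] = -11.94*j^2 + 0.92*j + 0.82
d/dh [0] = 0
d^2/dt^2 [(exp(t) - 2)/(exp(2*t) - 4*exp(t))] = (exp(3*t) - 4*exp(2*t) + 24*exp(t) - 32)*exp(-t)/(exp(3*t) - 12*exp(2*t) + 48*exp(t) - 64)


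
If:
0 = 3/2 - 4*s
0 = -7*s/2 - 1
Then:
No Solution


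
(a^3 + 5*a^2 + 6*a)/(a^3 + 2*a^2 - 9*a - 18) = a/(a - 3)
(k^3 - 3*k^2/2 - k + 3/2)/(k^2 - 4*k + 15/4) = 2*(k^2 - 1)/(2*k - 5)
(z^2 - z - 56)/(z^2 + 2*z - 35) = (z - 8)/(z - 5)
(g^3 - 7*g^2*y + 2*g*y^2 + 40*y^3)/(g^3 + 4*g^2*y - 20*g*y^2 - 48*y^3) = (g - 5*y)/(g + 6*y)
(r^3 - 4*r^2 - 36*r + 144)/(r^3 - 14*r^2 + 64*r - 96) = (r + 6)/(r - 4)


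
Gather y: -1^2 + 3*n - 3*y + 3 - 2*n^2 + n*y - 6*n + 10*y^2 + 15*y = -2*n^2 - 3*n + 10*y^2 + y*(n + 12) + 2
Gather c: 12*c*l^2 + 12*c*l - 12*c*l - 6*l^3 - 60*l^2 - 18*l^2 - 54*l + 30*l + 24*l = 12*c*l^2 - 6*l^3 - 78*l^2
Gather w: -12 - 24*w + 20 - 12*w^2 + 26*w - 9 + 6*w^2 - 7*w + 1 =-6*w^2 - 5*w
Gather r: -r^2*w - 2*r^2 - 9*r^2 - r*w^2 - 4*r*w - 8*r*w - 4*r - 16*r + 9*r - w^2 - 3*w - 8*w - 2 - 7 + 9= r^2*(-w - 11) + r*(-w^2 - 12*w - 11) - w^2 - 11*w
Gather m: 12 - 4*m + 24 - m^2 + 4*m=36 - m^2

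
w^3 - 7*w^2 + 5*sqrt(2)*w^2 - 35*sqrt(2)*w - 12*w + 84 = (w - 7)*(w - sqrt(2))*(w + 6*sqrt(2))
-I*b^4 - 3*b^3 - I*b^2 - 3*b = b*(b - 3*I)*(b - I)*(-I*b + 1)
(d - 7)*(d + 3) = d^2 - 4*d - 21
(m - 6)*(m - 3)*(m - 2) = m^3 - 11*m^2 + 36*m - 36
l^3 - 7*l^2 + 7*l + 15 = (l - 5)*(l - 3)*(l + 1)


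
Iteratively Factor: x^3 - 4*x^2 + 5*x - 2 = (x - 1)*(x^2 - 3*x + 2) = (x - 2)*(x - 1)*(x - 1)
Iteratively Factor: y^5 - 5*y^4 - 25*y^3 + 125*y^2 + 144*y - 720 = (y + 3)*(y^4 - 8*y^3 - y^2 + 128*y - 240) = (y - 5)*(y + 3)*(y^3 - 3*y^2 - 16*y + 48) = (y - 5)*(y + 3)*(y + 4)*(y^2 - 7*y + 12) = (y - 5)*(y - 3)*(y + 3)*(y + 4)*(y - 4)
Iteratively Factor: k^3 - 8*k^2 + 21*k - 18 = (k - 2)*(k^2 - 6*k + 9) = (k - 3)*(k - 2)*(k - 3)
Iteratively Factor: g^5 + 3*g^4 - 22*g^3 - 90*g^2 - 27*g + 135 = (g + 3)*(g^4 - 22*g^2 - 24*g + 45) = (g + 3)^2*(g^3 - 3*g^2 - 13*g + 15) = (g - 5)*(g + 3)^2*(g^2 + 2*g - 3) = (g - 5)*(g - 1)*(g + 3)^2*(g + 3)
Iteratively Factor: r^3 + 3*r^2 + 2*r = (r)*(r^2 + 3*r + 2) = r*(r + 2)*(r + 1)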